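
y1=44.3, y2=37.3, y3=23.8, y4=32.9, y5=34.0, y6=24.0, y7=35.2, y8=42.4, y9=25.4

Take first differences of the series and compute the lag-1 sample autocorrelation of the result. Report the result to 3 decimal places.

-0.211

First differences Δy: -7.0, -13.5, 9.1, 1.1, -10.0, 11.2, 7.2, -17.0
Mean of differences = -2.3625
Numerator Σ(Δy_t−Δȳ)(Δy_{t+1}−Δȳ) = -176.6327
Denominator Σ(Δy_t−Δȳ)² = 836.8988
r_1(Δy) = -176.6327 / 836.8988 = -0.211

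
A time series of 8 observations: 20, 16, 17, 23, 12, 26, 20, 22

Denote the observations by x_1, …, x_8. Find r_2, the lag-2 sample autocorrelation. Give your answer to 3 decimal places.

0.298

Mean x̄ = (20 + 16 + 17 + 23 + 12 + 26 + 20 + 22)/8 = 19.5000
Deviations from mean: 0.5000, -3.5000, -2.5000, 3.5000, -7.5000, 6.5000, 0.5000, 2.5000
Σ(x_t−x̄)(x_{t+2}−x̄) = (-1.2500) + (-12.2500) + (18.7500) + (22.7500) + (-3.7500) + (16.2500) = 40.5000
Denominator Σ(x_t−x̄)² = 136.0000
r_2 = 40.5000 / 136.0000 = 0.298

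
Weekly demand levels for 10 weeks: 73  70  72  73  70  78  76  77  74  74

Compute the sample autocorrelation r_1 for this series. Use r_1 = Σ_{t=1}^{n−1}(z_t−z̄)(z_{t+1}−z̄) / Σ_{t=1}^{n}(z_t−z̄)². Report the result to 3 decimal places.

Mean z̄ = (73 + 70 + 72 + 73 + 70 + 78 + 76 + 77 + 74 + 74)/10 = 73.7000
Numerator Σ_{t=1}^{9}(z_t−z̄)(z_{t+1}−z̄) = 15.3100
Denominator Σ(z_t−z̄)² = 66.1000
r_1 = 15.3100 / 66.1000 = 0.232

0.232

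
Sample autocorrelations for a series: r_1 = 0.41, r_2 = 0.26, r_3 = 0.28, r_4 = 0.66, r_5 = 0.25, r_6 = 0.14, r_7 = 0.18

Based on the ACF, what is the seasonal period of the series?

The largest autocorrelation is r_4 = 0.66; the remaining lags stay at or below 0.41. The elevated value at lag 1 (0.41), dropping to 0.26 at lag 2, reflects decaying short-term dependence rather than seasonality.
The dominant spike at lag 4 indicates a seasonal period of 4.

4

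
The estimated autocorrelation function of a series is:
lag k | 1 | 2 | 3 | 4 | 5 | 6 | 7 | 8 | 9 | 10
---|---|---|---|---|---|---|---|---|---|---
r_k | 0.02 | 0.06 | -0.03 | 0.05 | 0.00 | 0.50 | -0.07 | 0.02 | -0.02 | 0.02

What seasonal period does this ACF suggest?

6

The largest autocorrelation is r_6 = 0.50; the remaining lags stay at or below 0.06.
The dominant spike at lag 6 indicates a seasonal period of 6.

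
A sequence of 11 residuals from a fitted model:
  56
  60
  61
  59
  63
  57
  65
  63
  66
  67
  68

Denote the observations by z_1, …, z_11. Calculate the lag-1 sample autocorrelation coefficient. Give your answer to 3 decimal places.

0.309

Mean z̄ = (56 + 60 + 61 + 59 + 63 + 57 + 65 + 63 + 66 + 67 + 68)/11 = 62.2727
Numerator Σ_{t=1}^{10}(z_t−z̄)(z_{t+1}−z̄) = 50.1074
Denominator Σ(z_t−z̄)² = 162.1818
r_1 = 50.1074 / 162.1818 = 0.309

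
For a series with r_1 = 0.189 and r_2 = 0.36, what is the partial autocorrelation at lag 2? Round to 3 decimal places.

φ_{22} = (r_2 − r_1²) / (1 − r_1²)
r_1² = (0.189)² = 0.035721
Numerator = 0.36 − 0.0357 = 0.3243; denominator = 1 − 0.0357 = 0.9643
φ_{22} = 0.3243 / 0.9643 = 0.336

0.336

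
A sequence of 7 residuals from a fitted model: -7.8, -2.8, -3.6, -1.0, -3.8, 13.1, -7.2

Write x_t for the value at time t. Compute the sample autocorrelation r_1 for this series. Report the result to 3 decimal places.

Mean x̄ = (-7.8 − 2.8 − 3.6 − 1.0 − 3.8 + 13.1 − 7.2)/7 = -1.8714
Deviations from mean: -5.9286, -0.9286, -1.7286, 0.8714, -1.9286, 14.9714, -5.3286
Σ(x_t−x̄)(x_{t+1}−x̄) = (5.5051) + (1.6051) + (-1.5063) + (-1.6806) + (-28.8735) + (-79.7763) = -104.7265
Denominator Σ(x_t−x̄)² = 296.0143
r_1 = -104.7265 / 296.0143 = -0.354

-0.354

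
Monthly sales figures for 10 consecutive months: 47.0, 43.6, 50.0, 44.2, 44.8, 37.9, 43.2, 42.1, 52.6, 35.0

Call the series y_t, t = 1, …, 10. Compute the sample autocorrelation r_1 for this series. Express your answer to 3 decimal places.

-0.391

Mean ȳ = (47.0 + 43.6 + 50.0 + 44.2 + 44.8 + 37.9 + 43.2 + 42.1 + 52.6 + 35.0)/10 = 44.0400
Numerator Σ_{t=1}^{9}(y_t−ȳ)(y_{t+1}−ȳ) = -94.7176
Denominator Σ(y_t−ȳ)² = 242.2440
r_1 = -94.7176 / 242.2440 = -0.391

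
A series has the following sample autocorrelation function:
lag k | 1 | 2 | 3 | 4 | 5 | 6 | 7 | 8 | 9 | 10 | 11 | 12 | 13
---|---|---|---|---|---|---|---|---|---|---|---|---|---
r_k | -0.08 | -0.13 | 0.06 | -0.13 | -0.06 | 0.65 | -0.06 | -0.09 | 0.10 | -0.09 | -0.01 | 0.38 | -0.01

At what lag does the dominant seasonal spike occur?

6

The largest autocorrelation is r_6 = 0.65, with a weaker echo at lag 12 (0.38); the remaining lags stay at or below 0.10.
The dominant spike at lag 6 indicates a seasonal period of 6.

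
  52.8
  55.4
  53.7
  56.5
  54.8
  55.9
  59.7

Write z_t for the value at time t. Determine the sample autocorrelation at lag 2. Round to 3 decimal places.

0.119

Mean z̄ = (52.8 + 55.4 + 53.7 + 56.5 + 54.8 + 55.9 + 59.7)/7 = 55.5429
Deviations from mean: -2.7429, -0.1429, -1.8429, 0.9571, -0.7429, 0.3571, 4.1571
Σ(z_t−z̄)(z_{t+2}−z̄) = (5.0547) + (-0.1367) + (1.3690) + (0.3418) + (-3.0882) = 3.5406
Denominator Σ(z_t−z̄)² = 29.8171
r_2 = 3.5406 / 29.8171 = 0.119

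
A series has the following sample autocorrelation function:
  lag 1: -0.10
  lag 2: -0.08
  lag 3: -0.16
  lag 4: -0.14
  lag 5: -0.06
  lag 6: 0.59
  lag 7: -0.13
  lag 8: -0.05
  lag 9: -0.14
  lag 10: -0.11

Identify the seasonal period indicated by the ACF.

6

The largest autocorrelation is r_6 = 0.59; the remaining lags stay at or below -0.05.
The dominant spike at lag 6 indicates a seasonal period of 6.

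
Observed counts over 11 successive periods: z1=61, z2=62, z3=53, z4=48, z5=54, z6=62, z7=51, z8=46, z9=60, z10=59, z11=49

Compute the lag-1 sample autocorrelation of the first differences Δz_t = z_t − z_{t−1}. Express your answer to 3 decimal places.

First differences Δz: 1, -9, -5, 6, 8, -11, -5, 14, -1, -10
Mean of differences = -1.2000
Numerator Σ(Δz_t−Δz̄)(Δz_{t+1}−Δz̄) = -58.0400
Denominator Σ(Δz_t−Δz̄)² = 635.6000
r_1(Δz) = -58.0400 / 635.6000 = -0.091

-0.091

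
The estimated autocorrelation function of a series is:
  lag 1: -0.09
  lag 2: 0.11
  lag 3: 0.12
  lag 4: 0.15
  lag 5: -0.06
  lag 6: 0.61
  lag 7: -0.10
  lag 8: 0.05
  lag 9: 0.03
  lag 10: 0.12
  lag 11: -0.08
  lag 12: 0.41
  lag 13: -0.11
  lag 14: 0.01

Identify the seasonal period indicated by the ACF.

The largest autocorrelation is r_6 = 0.61, with a weaker echo at lag 12 (0.41); the remaining lags stay at or below 0.15.
The dominant spike at lag 6 indicates a seasonal period of 6.

6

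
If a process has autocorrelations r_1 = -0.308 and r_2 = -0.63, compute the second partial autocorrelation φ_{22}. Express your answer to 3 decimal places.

-0.801

φ_{22} = (r_2 − r_1²) / (1 − r_1²)
r_1² = (-0.308)² = 0.094864
Numerator = -0.63 − 0.0949 = -0.7249; denominator = 1 − 0.0949 = 0.9051
φ_{22} = -0.7249 / 0.9051 = -0.801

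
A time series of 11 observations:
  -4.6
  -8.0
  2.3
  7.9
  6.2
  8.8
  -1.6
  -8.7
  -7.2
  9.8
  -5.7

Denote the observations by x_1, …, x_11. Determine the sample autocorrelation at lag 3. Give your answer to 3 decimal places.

Mean x̄ = (-4.6 − 8.0 + 2.3 + 7.9 + 6.2 + 8.8 − 1.6 − 8.7 − 7.2 + 9.8 − 5.7)/11 = -0.0727
Numerator Σ_{t=1}^{8}(x_t−x̄)(x_{t+3}−x̄) = -160.8295
Denominator Σ(x_t−x̄)² = 527.3018
r_3 = -160.8295 / 527.3018 = -0.305

-0.305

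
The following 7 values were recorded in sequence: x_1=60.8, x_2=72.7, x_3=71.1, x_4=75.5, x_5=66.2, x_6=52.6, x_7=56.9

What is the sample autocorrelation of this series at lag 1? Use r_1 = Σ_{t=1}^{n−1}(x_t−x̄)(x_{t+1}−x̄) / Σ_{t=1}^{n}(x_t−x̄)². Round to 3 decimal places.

Mean x̄ = (60.8 + 72.7 + 71.1 + 75.5 + 66.2 + 52.6 + 56.9)/7 = 65.1143
Numerator Σ_{t=1}^{6}(x_t−x̄)(x_{t+1}−x̄) = 175.3298
Denominator Σ(x_t−x̄)² = 445.1086
r_1 = 175.3298 / 445.1086 = 0.394

0.394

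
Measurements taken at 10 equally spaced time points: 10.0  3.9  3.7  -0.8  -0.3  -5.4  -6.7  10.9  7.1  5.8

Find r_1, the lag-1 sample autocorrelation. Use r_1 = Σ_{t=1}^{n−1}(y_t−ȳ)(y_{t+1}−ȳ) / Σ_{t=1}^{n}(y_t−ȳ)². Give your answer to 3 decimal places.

0.279

Mean ȳ = (10.0 + 3.9 + 3.7 − 0.8 − 0.3 − 5.4 − 6.7 + 10.9 + 7.1 + 5.8)/10 = 2.8200
Numerator Σ_{t=1}^{9}(y_t−ȳ)(y_{t+1}−ȳ) = 91.1296
Denominator Σ(y_t−ȳ)² = 327.0160
r_1 = 91.1296 / 327.0160 = 0.279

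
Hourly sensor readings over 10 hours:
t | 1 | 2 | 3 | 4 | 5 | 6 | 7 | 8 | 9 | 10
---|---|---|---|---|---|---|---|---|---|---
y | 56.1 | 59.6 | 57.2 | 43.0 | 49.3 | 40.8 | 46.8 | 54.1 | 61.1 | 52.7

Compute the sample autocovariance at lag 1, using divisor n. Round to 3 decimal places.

Mean ȳ = (56.1 + 59.6 + 57.2 + 43.0 + 49.3 + 40.8 + 46.8 + 54.1 + 61.1 + 52.7)/10 = 52.0700
Σ_{t=1}^{9}(y_t−ȳ)(y_{t+1}−ȳ) = 151.5021
γ_1 = 151.5021 / 10 = 15.150

15.150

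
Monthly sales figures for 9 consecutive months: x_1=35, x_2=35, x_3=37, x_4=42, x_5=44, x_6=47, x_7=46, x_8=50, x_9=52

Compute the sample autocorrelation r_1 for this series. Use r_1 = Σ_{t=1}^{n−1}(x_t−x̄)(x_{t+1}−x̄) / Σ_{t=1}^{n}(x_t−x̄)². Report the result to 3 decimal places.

0.676

Mean x̄ = (35 + 35 + 37 + 42 + 44 + 47 + 46 + 50 + 52)/9 = 43.1111
Numerator Σ_{t=1}^{8}(x_t−x̄)(x_{t+1}−x̄) = 216.9877
Denominator Σ(x_t−x̄)² = 320.8889
r_1 = 216.9877 / 320.8889 = 0.676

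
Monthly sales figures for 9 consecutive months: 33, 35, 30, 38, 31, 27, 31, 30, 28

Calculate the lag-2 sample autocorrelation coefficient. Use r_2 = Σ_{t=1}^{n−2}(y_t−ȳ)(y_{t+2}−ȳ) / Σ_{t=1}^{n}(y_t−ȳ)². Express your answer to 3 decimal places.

Mean ȳ = (33 + 35 + 30 + 38 + 31 + 27 + 31 + 30 + 28)/9 = 31.4444
Numerator Σ_{t=1}^{7}(y_t−ȳ)(y_{t+2}−ȳ) = 0.7160
Denominator Σ(y_t−ȳ)² = 94.2222
r_2 = 0.7160 / 94.2222 = 0.008

0.008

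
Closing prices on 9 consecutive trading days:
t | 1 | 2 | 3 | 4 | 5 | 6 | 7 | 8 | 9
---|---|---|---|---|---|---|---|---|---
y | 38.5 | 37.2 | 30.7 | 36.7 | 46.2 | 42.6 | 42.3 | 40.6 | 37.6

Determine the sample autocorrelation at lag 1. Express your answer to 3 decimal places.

0.372

Mean ȳ = (38.5 + 37.2 + 30.7 + 36.7 + 46.2 + 42.6 + 42.3 + 40.6 + 37.6)/9 = 39.1556
Numerator Σ_{t=1}^{8}(y_t−ȳ)(y_{t+1}−ȳ) = 58.6725
Denominator Σ(y_t−ȳ)² = 157.6622
r_1 = 58.6725 / 157.6622 = 0.372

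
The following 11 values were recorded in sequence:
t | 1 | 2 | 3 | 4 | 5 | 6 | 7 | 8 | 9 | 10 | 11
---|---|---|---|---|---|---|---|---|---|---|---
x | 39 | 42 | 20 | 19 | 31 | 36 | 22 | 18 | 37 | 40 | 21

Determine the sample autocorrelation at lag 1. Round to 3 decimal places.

Mean x̄ = (39 + 42 + 20 + 19 + 31 + 36 + 22 + 18 + 37 + 40 + 21)/11 = 29.5455
Numerator Σ_{t=1}^{10}(x_t−x̄)(x_{t+1}−x̄) = 34.5207
Denominator Σ(x_t−x̄)² = 918.7273
r_1 = 34.5207 / 918.7273 = 0.038

0.038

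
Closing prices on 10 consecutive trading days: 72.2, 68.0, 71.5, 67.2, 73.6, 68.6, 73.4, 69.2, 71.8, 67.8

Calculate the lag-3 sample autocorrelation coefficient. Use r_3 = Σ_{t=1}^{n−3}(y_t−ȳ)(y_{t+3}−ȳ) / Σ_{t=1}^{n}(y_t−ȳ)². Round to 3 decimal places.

Mean ȳ = (72.2 + 68.0 + 71.5 + 67.2 + 73.6 + 68.6 + 73.4 + 69.2 + 71.8 + 67.8)/10 = 70.3300
Numerator Σ_{t=1}^{7}(y_t−ȳ)(y_{t+3}−ȳ) = -39.1107
Denominator Σ(y_t−ȳ)² = 53.0410
r_3 = -39.1107 / 53.0410 = -0.737

-0.737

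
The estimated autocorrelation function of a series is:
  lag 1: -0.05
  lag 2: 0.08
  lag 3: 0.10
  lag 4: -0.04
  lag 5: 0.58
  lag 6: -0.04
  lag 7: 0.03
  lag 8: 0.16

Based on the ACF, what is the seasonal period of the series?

5

The largest autocorrelation is r_5 = 0.58; the remaining lags stay at or below 0.16.
The dominant spike at lag 5 indicates a seasonal period of 5.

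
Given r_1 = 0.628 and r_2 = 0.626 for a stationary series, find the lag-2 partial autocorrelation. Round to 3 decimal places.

0.382

φ_{22} = (r_2 − r_1²) / (1 − r_1²)
r_1² = (0.628)² = 0.394384
Numerator = 0.626 − 0.3944 = 0.2316; denominator = 1 − 0.3944 = 0.6056
φ_{22} = 0.2316 / 0.6056 = 0.382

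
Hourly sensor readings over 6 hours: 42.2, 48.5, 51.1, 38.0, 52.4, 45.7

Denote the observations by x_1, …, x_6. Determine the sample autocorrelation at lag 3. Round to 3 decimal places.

Mean x̄ = (42.2 + 48.5 + 51.1 + 38.0 + 52.4 + 45.7)/6 = 46.3167
Σ(x_t−x̄)(x_{t+3}−x̄) = (34.2369) + (13.2819) + (-2.9497) = 44.5692
Denominator Σ(x_t−x̄)² = 151.1483
r_3 = 44.5692 / 151.1483 = 0.295

0.295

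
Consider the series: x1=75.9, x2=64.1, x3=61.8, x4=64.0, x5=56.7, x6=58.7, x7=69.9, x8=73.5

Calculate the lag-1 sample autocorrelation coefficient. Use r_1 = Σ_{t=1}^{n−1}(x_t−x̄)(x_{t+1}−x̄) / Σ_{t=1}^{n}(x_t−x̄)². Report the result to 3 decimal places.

Mean x̄ = (75.9 + 64.1 + 61.8 + 64.0 + 56.7 + 58.7 + 69.9 + 73.5)/8 = 65.5750
Deviations from mean: 10.3250, -1.4750, -3.7750, -1.5750, -8.8750, -6.8750, 4.3250, 7.9250
Σ(x_t−x̄)(x_{t+1}−x̄) = (-15.2294) + (5.5681) + (5.9456) + (13.9781) + (61.0156) + (-29.7344) + (34.2756) = 75.8194
Denominator Σ(x_t−x̄)² = 333.0550
r_1 = 75.8194 / 333.0550 = 0.228

0.228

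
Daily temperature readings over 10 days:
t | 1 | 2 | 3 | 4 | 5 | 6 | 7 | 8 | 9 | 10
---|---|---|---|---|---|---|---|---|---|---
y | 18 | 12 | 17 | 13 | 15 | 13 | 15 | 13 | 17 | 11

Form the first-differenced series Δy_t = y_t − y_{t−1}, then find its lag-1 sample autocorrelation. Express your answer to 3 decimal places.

-0.707

First differences Δy: -6, 5, -4, 2, -2, 2, -2, 4, -6
Mean of differences = -0.7778
Numerator Σ(Δy_t−Δȳ)(Δy_{t+1}−Δȳ) = -98.7160
Denominator Σ(Δy_t−Δȳ)² = 139.5556
r_1(Δy) = -98.7160 / 139.5556 = -0.707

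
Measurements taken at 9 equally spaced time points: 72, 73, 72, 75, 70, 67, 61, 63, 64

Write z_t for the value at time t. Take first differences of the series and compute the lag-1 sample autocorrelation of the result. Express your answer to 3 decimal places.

First differences Δz: 1, -1, 3, -5, -3, -6, 2, 1
Mean of differences = -1.0000
Numerator Σ(Δz_t−Δz̄)(Δz_{t+1}−Δz̄) = -7.0000
Denominator Σ(Δz_t−Δz̄)² = 78.0000
r_1(Δz) = -7.0000 / 78.0000 = -0.090

-0.090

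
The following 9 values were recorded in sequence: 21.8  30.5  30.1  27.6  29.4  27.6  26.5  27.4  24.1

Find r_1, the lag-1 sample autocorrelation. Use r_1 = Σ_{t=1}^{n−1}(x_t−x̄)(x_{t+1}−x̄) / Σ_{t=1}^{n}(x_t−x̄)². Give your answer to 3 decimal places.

-0.103

Mean x̄ = (21.8 + 30.5 + 30.1 + 27.6 + 29.4 + 27.6 + 26.5 + 27.4 + 24.1)/9 = 27.2222
Numerator Σ_{t=1}^{8}(x_t−x̄)(x_{t+1}−x̄) = -6.5638
Denominator Σ(x_t−x̄)² = 63.7556
r_1 = -6.5638 / 63.7556 = -0.103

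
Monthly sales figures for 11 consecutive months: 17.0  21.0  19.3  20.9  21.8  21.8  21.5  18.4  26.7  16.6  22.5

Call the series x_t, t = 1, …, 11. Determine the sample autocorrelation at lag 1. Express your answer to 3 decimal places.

Mean x̄ = (17.0 + 21.0 + 19.3 + 20.9 + 21.8 + 21.8 + 21.5 + 18.4 + 26.7 + 16.6 + 22.5)/11 = 20.6818
Numerator Σ_{t=1}^{10}(x_t−x̄)(x_{t+1}−x̄) = -47.0894
Denominator Σ(x_t−x̄)² = 80.1764
r_1 = -47.0894 / 80.1764 = -0.587

-0.587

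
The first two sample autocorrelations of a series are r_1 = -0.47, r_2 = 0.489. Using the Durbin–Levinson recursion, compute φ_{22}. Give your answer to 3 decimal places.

0.344

φ_{22} = (r_2 − r_1²) / (1 − r_1²)
r_1² = (-0.47)² = 0.2209
Numerator = 0.489 − 0.2209 = 0.2681; denominator = 1 − 0.2209 = 0.7791
φ_{22} = 0.2681 / 0.7791 = 0.344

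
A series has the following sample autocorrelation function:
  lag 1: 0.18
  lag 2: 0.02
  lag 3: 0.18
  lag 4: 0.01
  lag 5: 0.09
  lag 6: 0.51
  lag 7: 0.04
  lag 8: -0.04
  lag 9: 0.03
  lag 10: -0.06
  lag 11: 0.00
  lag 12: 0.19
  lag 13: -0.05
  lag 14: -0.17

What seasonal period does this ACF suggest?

The largest autocorrelation is r_6 = 0.51, with a weaker echo at lag 12 (0.19); the remaining lags stay at or below 0.18.
The dominant spike at lag 6 indicates a seasonal period of 6.

6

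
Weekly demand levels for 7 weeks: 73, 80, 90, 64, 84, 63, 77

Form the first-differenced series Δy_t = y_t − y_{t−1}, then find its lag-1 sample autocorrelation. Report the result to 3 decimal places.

-0.760

First differences Δy: 7, 10, -26, 20, -21, 14
Mean of differences = 0.6667
Numerator Σ(Δy_t−Δȳ)(Δy_{t+1}−Δȳ) = -1413.1111
Denominator Σ(Δy_t−Δȳ)² = 1859.3333
r_1(Δy) = -1413.1111 / 1859.3333 = -0.760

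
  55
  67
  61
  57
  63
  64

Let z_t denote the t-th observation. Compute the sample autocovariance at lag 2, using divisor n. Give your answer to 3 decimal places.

-5.898

Mean z̄ = (55 + 67 + 61 + 57 + 63 + 64)/6 = 61.1667
Σ_{t=1}^{4}(z_t−z̄)(z_{t+2}−z̄) = -35.3889
γ_2 = -35.3889 / 6 = -5.898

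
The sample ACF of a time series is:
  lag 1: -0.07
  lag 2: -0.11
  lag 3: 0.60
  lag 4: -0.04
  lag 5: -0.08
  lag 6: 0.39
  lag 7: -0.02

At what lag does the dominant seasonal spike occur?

The largest autocorrelation is r_3 = 0.60, with a weaker echo at lag 6 (0.39); the remaining lags stay at or below -0.02.
The dominant spike at lag 3 indicates a seasonal period of 3.

3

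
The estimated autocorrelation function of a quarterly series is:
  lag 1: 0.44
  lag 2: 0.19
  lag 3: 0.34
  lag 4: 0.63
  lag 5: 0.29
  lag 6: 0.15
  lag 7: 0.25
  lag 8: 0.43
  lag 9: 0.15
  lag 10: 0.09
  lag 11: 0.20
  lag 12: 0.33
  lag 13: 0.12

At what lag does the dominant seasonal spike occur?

4

The largest autocorrelation is r_4 = 0.63; the remaining lags stay at or below 0.44. The elevated value at lag 1 (0.44), dropping to 0.19 at lag 2, reflects decaying short-term dependence rather than seasonality.
The dominant spike at lag 4 indicates a seasonal period of 4.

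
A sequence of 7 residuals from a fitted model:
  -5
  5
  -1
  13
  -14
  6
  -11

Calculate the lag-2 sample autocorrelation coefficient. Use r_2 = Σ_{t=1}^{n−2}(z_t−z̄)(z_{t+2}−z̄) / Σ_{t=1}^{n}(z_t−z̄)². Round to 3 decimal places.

0.551

Mean z̄ = (-5 + 5 − 1 + 13 − 14 + 6 − 11)/7 = -1.0000
Deviations from mean: -4.0000, 6.0000, 0.0000, 14.0000, -13.0000, 7.0000, -10.0000
Numerator Σ_{t=1}^{5}(z_t−z̄)(z_{t+2}−z̄) = 312.0000
Denominator Σ(z_t−z̄)² = 566.0000
r_2 = 312.0000 / 566.0000 = 0.551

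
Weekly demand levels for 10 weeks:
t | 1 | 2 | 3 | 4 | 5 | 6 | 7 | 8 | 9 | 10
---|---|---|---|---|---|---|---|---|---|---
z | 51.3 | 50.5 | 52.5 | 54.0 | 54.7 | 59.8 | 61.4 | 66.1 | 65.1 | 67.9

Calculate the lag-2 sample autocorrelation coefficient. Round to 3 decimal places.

0.480

Mean z̄ = (51.3 + 50.5 + 52.5 + 54.0 + 54.7 + 59.8 + 61.4 + 66.1 + 65.1 + 67.9)/10 = 58.3300
Numerator Σ_{t=1}^{8}(z_t−z̄)(z_{t+2}−z̄) = 185.1072
Denominator Σ(z_t−z̄)² = 386.0210
r_2 = 185.1072 / 386.0210 = 0.480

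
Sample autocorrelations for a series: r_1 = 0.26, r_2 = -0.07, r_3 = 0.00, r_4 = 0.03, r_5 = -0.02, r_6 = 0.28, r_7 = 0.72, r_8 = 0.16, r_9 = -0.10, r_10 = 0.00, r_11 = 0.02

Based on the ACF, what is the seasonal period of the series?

The largest autocorrelation is r_7 = 0.72; the remaining lags stay at or below 0.28.
The dominant spike at lag 7 indicates a seasonal period of 7.

7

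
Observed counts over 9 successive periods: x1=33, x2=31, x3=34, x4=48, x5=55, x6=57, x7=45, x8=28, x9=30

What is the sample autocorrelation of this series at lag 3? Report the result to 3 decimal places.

-0.600

Mean x̄ = (33 + 31 + 34 + 48 + 55 + 57 + 45 + 28 + 30)/9 = 40.1111
Numerator Σ_{t=1}^{6}(x_t−x̄)(x_{t+3}−x̄) = -607.4815
Denominator Σ(x_t−x̄)² = 1012.8889
r_3 = -607.4815 / 1012.8889 = -0.600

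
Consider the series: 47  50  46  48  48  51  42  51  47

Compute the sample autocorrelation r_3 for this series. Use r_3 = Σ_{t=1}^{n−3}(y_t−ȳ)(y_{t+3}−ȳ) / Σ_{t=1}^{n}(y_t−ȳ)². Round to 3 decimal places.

-0.133

Mean ȳ = (47 + 50 + 46 + 48 + 48 + 51 + 42 + 51 + 47)/9 = 47.7778
Numerator Σ_{t=1}^{6}(y_t−ȳ)(y_{t+3}−ȳ) = -8.4815
Denominator Σ(y_t−ȳ)² = 63.5556
r_3 = -8.4815 / 63.5556 = -0.133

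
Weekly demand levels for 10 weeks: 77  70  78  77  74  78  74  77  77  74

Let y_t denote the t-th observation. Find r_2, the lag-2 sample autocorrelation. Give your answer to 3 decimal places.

-0.060

Mean ȳ = (77 + 70 + 78 + 77 + 74 + 78 + 74 + 77 + 77 + 74)/10 = 75.6000
Numerator Σ_{t=1}^{8}(y_t−ȳ)(y_{t+2}−ȳ) = -3.5200
Denominator Σ(y_t−ȳ)² = 58.4000
r_2 = -3.5200 / 58.4000 = -0.060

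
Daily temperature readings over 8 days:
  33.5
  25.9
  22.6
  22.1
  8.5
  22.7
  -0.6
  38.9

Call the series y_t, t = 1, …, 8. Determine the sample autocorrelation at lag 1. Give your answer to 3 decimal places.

-0.329

Mean ȳ = (33.5 + 25.9 + 22.6 + 22.1 + 8.5 + 22.7 − 0.6 + 38.9)/8 = 21.7000
Deviations from mean: 11.8000, 4.2000, 0.9000, 0.4000, -13.2000, 1.0000, -22.3000, 17.2000
Numerator Σ_{t=1}^{7}(y_t−ȳ)(y_{t+1}−ȳ) = -370.6400
Denominator Σ(y_t−ȳ)² = 1126.2200
r_1 = -370.6400 / 1126.2200 = -0.329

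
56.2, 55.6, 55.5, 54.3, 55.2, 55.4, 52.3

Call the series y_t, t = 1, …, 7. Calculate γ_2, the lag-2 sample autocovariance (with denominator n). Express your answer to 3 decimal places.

Mean ȳ = (56.2 + 55.6 + 55.5 + 54.3 + 55.2 + 55.4 + 52.3)/7 = 54.9286
Σ_{t=1}^{5}(y_t−ȳ)(y_{t+2}−ȳ) = -0.5502
γ_2 = -0.5502 / 7 = -0.079

-0.079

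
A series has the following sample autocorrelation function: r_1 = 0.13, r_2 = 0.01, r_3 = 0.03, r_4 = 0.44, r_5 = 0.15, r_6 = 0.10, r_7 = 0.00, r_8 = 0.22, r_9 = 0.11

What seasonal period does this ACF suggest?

4

The largest autocorrelation is r_4 = 0.44, with a weaker echo at lag 8 (0.22); the remaining lags stay at or below 0.15.
The dominant spike at lag 4 indicates a seasonal period of 4.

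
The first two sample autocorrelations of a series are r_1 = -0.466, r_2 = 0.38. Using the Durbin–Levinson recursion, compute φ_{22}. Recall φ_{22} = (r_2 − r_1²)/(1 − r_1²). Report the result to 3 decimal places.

φ_{22} = (r_2 − r_1²) / (1 − r_1²)
r_1² = (-0.466)² = 0.217156
Numerator = 0.38 − 0.2172 = 0.1628; denominator = 1 − 0.2172 = 0.7828
φ_{22} = 0.1628 / 0.7828 = 0.208

0.208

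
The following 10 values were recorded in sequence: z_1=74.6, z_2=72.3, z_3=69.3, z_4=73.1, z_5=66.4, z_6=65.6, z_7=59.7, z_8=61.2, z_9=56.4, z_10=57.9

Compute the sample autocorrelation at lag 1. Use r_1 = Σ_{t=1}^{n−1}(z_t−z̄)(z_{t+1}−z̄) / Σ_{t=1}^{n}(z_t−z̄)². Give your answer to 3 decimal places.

0.649

Mean z̄ = (74.6 + 72.3 + 69.3 + 73.1 + 66.4 + 65.6 + 59.7 + 61.2 + 56.4 + 57.9)/10 = 65.6500
Numerator Σ_{t=1}^{9}(z_t−z̄)(z_{t+1}−z̄) = 256.1575
Denominator Σ(z_t−z̄)² = 394.5450
r_1 = 256.1575 / 394.5450 = 0.649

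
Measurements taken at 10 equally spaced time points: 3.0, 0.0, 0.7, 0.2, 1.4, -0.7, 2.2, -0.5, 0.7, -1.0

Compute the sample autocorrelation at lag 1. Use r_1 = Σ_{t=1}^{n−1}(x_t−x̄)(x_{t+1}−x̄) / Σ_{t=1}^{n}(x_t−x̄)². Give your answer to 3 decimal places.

Mean x̄ = (3.0 + 0.0 + 0.7 + 0.2 + 1.4 − 0.7 + 2.2 − 0.5 + 0.7 − 1.0)/10 = 0.6000
Numerator Σ_{t=1}^{9}(x_t−x̄)(x_{t+1}−x̄) = -7.0100
Denominator Σ(x_t−x̄)² = 14.9600
r_1 = -7.0100 / 14.9600 = -0.469

-0.469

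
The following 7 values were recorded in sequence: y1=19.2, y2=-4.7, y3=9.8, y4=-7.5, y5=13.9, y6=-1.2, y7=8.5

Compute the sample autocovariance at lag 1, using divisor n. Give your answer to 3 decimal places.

Mean ȳ = (19.2 − 4.7 + 9.8 − 7.5 + 13.9 − 1.2 + 8.5)/7 = 5.4286
Σ_{t=1}^{6}(y_t−ȳ)(y_{t+1}−ȳ) = -426.3137
γ_1 = -426.3137 / 7 = -60.902

-60.902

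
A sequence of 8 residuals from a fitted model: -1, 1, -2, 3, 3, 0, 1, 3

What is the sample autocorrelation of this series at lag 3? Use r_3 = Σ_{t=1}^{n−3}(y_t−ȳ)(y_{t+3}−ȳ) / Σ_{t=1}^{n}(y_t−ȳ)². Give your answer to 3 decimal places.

Mean ȳ = (-1 + 1 − 2 + 3 + 3 + 0 + 1 + 3)/8 = 1.0000
Numerator Σ_{t=1}^{5}(y_t−ȳ)(y_{t+3}−ȳ) = 3.0000
Denominator Σ(y_t−ȳ)² = 26.0000
r_3 = 3.0000 / 26.0000 = 0.115

0.115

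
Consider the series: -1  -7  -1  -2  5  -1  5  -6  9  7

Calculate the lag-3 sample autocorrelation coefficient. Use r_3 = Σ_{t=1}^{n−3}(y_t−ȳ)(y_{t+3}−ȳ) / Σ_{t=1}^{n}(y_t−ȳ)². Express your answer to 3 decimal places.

-0.202

Mean ȳ = (-1 − 7 − 1 − 2 + 5 − 1 + 5 − 6 + 9 + 7)/10 = 0.8000
Numerator Σ_{t=1}^{7}(y_t−ȳ)(y_{t+3}−ȳ) = -53.5200
Denominator Σ(y_t−ȳ)² = 265.6000
r_3 = -53.5200 / 265.6000 = -0.202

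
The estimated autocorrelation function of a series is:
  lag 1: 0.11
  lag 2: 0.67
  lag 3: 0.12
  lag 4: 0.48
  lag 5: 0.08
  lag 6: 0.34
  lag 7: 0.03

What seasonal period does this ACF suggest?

2

The largest autocorrelation is r_2 = 0.67, with weaker echoes at lags 4 (0.48) and 6 (0.34); the remaining lags stay at or below 0.12.
The dominant spike at lag 2 indicates a seasonal period of 2.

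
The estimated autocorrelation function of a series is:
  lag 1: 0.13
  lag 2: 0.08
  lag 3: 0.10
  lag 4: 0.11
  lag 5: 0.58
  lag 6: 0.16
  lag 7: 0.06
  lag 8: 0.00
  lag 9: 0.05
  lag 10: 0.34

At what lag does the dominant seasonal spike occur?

5

The largest autocorrelation is r_5 = 0.58, with a weaker echo at lag 10 (0.34); the remaining lags stay at or below 0.16.
The dominant spike at lag 5 indicates a seasonal period of 5.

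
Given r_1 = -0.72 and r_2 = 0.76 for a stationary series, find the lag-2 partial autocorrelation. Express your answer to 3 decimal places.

0.502

φ_{22} = (r_2 − r_1²) / (1 − r_1²)
r_1² = (-0.72)² = 0.5184
Numerator = 0.76 − 0.5184 = 0.2416; denominator = 1 − 0.5184 = 0.4816
φ_{22} = 0.2416 / 0.4816 = 0.502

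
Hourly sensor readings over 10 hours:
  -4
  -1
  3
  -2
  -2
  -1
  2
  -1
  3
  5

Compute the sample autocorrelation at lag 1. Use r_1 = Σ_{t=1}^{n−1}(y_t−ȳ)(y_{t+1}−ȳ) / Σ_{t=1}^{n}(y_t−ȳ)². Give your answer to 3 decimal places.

0.119

Mean ȳ = (-4 − 1 + 3 − 2 − 2 − 1 + 2 − 1 + 3 + 5)/10 = 0.2000
Numerator Σ_{t=1}^{9}(y_t−ȳ)(y_{t+1}−ȳ) = 8.7600
Denominator Σ(y_t−ȳ)² = 73.6000
r_1 = 8.7600 / 73.6000 = 0.119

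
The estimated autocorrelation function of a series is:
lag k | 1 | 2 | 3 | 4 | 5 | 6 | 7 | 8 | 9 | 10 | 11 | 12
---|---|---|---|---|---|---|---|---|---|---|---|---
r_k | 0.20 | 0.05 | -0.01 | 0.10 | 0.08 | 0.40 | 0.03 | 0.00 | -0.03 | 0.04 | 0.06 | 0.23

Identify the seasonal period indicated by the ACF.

6

The largest autocorrelation is r_6 = 0.40, with a weaker echo at lag 12 (0.23); the remaining lags stay at or below 0.20. The elevated value at lag 1 (0.20), dropping to 0.05 at lag 2, reflects decaying short-term dependence rather than seasonality.
The dominant spike at lag 6 indicates a seasonal period of 6.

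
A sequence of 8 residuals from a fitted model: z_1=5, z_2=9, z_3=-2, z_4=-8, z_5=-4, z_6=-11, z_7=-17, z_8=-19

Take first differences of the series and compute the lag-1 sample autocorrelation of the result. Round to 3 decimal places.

-0.393

First differences Δz: 4, -11, -6, 4, -7, -6, -2
Mean of differences = -3.4286
Numerator Σ(Δz_t−Δz̄)(Δz_{t+1}−Δz̄) = -76.8980
Denominator Σ(Δz_t−Δz̄)² = 195.7143
r_1(Δz) = -76.8980 / 195.7143 = -0.393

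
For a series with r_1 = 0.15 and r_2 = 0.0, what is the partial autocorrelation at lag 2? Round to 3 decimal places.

-0.023

φ_{22} = (r_2 − r_1²) / (1 − r_1²)
r_1² = (0.15)² = 0.0225
Numerator = 0.0 − 0.0225 = -0.0225; denominator = 1 − 0.0225 = 0.9775
φ_{22} = -0.0225 / 0.9775 = -0.023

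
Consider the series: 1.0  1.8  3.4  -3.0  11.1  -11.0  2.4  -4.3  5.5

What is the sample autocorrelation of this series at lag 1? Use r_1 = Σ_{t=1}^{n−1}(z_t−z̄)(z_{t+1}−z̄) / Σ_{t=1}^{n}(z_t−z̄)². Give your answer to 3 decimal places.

-0.688

Mean z̄ = (1.0 + 1.8 + 3.4 − 3.0 + 11.1 − 11.0 + 2.4 − 4.3 + 5.5)/9 = 0.7667
Numerator Σ_{t=1}^{8}(z_t−z̄)(z_{t+1}−z̄) = -218.9444
Denominator Σ(z_t−z̄)² = 318.2200
r_1 = -218.9444 / 318.2200 = -0.688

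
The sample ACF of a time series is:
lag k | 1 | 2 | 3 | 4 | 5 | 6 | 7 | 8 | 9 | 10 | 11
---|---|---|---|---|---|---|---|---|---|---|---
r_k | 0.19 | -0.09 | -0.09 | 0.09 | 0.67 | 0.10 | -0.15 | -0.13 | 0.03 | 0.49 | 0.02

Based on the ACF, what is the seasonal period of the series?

5

The largest autocorrelation is r_5 = 0.67, with a weaker echo at lag 10 (0.49); the remaining lags stay at or below 0.19.
The dominant spike at lag 5 indicates a seasonal period of 5.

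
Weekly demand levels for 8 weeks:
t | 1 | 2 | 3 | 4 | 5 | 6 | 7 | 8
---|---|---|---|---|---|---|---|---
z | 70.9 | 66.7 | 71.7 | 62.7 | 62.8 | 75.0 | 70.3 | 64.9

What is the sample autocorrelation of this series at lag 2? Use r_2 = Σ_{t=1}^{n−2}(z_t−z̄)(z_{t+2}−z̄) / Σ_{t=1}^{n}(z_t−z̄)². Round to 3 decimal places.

-0.508

Mean z̄ = (70.9 + 66.7 + 71.7 + 62.7 + 62.8 + 75.0 + 70.3 + 64.9)/8 = 68.1250
Σ(z_t−z̄)(z_{t+2}−z̄) = (9.9206) + (7.7306) + (-19.0369) + (-37.2969) + (-11.5819) + (-22.1719) = -72.4363
Denominator Σ(z_t−z̄)² = 142.6950
r_2 = -72.4363 / 142.6950 = -0.508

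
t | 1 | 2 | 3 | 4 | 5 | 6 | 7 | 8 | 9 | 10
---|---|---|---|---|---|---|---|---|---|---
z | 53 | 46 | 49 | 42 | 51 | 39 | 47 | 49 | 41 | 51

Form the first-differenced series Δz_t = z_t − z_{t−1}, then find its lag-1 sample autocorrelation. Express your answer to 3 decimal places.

First differences Δz: -7, 3, -7, 9, -12, 8, 2, -8, 10
Mean of differences = -0.2222
Numerator Σ(Δz_t−Δz̄)(Δz_{t+1}−Δz̄) = -390.1605
Denominator Σ(Δz_t−Δz̄)² = 563.5556
r_1(Δz) = -390.1605 / 563.5556 = -0.692

-0.692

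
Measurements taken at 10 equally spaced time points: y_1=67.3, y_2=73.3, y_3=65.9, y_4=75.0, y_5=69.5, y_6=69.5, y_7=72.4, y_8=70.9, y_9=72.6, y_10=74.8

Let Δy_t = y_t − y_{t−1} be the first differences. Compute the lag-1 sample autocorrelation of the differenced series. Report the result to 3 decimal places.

-0.764

First differences Δy: 6.0, -7.4, 9.1, -5.5, 0.0, 2.9, -1.5, 1.7, 2.2
Mean of differences = 0.8333
Numerator Σ(Δy_t−Δȳ)(Δy_{t+1}−Δȳ) = -165.0611
Denominator Σ(Δy_t−Δȳ)² = 215.9600
r_1(Δy) = -165.0611 / 215.9600 = -0.764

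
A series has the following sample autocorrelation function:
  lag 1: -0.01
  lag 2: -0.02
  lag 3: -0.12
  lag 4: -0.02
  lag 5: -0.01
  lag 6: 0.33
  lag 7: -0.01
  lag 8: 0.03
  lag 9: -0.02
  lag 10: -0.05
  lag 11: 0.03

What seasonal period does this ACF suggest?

The largest autocorrelation is r_6 = 0.33; the remaining lags stay at or below 0.03.
The dominant spike at lag 6 indicates a seasonal period of 6.

6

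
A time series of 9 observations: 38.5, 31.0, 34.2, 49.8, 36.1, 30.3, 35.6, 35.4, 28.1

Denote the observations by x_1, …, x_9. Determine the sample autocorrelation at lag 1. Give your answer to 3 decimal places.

Mean x̄ = (38.5 + 31.0 + 34.2 + 49.8 + 36.1 + 30.3 + 35.6 + 35.4 + 28.1)/9 = 35.4444
Numerator Σ_{t=1}^{8}(x_t−x̄)(x_{t+1}−x̄) = -20.3564
Denominator Σ(x_t−x̄)² = 317.5822
r_1 = -20.3564 / 317.5822 = -0.064

-0.064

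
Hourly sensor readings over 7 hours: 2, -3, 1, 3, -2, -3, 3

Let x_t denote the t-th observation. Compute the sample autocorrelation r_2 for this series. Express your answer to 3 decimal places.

Mean x̄ = (2 − 3 + 1 + 3 − 2 − 3 + 3)/7 = 0.1429
Deviations from mean: 1.8571, -3.1429, 0.8571, 2.8571, -2.1429, -3.1429, 2.8571
Σ(x_t−x̄)(x_{t+2}−x̄) = (1.5918) + (-8.9796) + (-1.8367) + (-8.9796) + (-6.1224) = -24.3265
Denominator Σ(x_t−x̄)² = 44.8571
r_2 = -24.3265 / 44.8571 = -0.542

-0.542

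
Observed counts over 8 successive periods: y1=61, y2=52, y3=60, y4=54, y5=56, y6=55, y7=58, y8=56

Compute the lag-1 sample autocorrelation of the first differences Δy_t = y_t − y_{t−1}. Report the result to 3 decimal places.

First differences Δy: -9, 8, -6, 2, -1, 3, -2
Mean of differences = -0.7143
Numerator Σ(Δy_t−Δȳ)(Δy_{t+1}−Δȳ) = -139.2245
Denominator Σ(Δy_t−Δȳ)² = 195.4286
r_1(Δy) = -139.2245 / 195.4286 = -0.712

-0.712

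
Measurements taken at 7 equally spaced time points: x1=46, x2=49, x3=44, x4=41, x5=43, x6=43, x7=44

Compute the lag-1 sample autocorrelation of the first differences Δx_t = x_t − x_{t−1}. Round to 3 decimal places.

-0.171

First differences Δx: 3, -5, -3, 2, 0, 1
Mean of differences = -0.3333
Numerator Σ(Δx_t−Δx̄)(Δx_{t+1}−Δx̄) = -8.1111
Denominator Σ(Δx_t−Δx̄)² = 47.3333
r_1(Δx) = -8.1111 / 47.3333 = -0.171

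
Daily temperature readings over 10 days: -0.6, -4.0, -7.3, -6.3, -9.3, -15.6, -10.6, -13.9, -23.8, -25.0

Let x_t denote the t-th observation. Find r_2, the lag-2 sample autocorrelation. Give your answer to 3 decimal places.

Mean x̄ = (-0.6 − 4.0 − 7.3 − 6.3 − 9.3 − 15.6 − 10.6 − 13.9 − 23.8 − 25.0)/10 = -11.6400
Numerator Σ_{t=1}^{8}(x_t−x̄)(x_{t+2}−x̄) = 106.6508
Denominator Σ(x_t−x̄)² = 581.3040
r_2 = 106.6508 / 581.3040 = 0.183

0.183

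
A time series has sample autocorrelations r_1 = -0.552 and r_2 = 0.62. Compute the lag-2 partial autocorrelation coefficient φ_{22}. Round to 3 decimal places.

0.453

φ_{22} = (r_2 − r_1²) / (1 − r_1²)
r_1² = (-0.552)² = 0.304704
Numerator = 0.62 − 0.3047 = 0.3153; denominator = 1 − 0.3047 = 0.6953
φ_{22} = 0.3153 / 0.6953 = 0.453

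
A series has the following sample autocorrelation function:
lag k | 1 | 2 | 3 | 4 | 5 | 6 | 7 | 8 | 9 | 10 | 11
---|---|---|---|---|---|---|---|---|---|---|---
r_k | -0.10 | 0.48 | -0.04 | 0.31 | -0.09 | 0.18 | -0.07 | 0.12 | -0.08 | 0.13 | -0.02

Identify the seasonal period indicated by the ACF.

2

The largest autocorrelation is r_2 = 0.48, with weaker echoes at lags 4 (0.31) and 6 (0.18); the remaining lags stay at or below 0.13.
The dominant spike at lag 2 indicates a seasonal period of 2.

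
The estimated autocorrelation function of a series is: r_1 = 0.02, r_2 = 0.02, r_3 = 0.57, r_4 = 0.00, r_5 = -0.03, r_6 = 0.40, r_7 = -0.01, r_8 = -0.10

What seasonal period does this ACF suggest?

The largest autocorrelation is r_3 = 0.57, with a weaker echo at lag 6 (0.40); the remaining lags stay at or below 0.02.
The dominant spike at lag 3 indicates a seasonal period of 3.

3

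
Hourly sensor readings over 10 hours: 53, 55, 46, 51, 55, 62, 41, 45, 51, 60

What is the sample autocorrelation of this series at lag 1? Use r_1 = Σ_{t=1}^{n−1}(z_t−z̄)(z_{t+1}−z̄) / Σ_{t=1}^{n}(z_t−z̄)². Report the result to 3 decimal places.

-0.044

Mean z̄ = (53 + 55 + 46 + 51 + 55 + 62 + 41 + 45 + 51 + 60)/10 = 51.9000
Numerator Σ_{t=1}^{9}(z_t−z̄)(z_{t+1}−z̄) = -17.0100
Denominator Σ(z_t−z̄)² = 390.9000
r_1 = -17.0100 / 390.9000 = -0.044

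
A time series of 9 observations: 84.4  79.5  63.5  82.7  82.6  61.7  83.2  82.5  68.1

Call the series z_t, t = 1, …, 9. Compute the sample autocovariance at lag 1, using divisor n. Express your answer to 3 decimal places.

Mean z̄ = (84.4 + 79.5 + 63.5 + 82.7 + 82.6 + 61.7 + 83.2 + 82.5 + 68.1)/9 = 76.4667
Σ_{t=1}^{8}(z_t−z̄)(z_{t+1}−z̄) = -257.7144
γ_1 = -257.7144 / 9 = -28.635

-28.635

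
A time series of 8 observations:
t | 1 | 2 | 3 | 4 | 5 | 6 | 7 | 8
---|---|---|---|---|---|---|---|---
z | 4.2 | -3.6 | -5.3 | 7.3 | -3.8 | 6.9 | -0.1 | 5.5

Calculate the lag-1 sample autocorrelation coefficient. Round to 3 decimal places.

Mean z̄ = (4.2 − 3.6 − 5.3 + 7.3 − 3.8 + 6.9 − 0.1 + 5.5)/8 = 1.3875
Deviations from mean: 2.8125, -4.9875, -6.6875, 5.9125, -5.1875, 5.5125, -1.4875, 4.1125
Σ(z_t−z̄)(z_{t+1}−z̄) = (-14.0273) + (33.3539) + (-39.5398) + (-30.6711) + (-28.5961) + (-8.1998) + (-6.1173) = -93.7977
Denominator Σ(z_t−z̄)² = 188.8888
r_1 = -93.7977 / 188.8888 = -0.497

-0.497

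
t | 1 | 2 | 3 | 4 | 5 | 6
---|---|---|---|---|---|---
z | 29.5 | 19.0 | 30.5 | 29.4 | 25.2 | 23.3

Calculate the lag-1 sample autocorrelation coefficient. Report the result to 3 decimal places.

Mean z̄ = (29.5 + 19.0 + 30.5 + 29.4 + 25.2 + 23.3)/6 = 26.1500
Deviations from mean: 3.3500, -7.1500, 4.3500, 3.2500, -0.9500, -2.8500
Σ(z_t−z̄)(z_{t+1}−z̄) = (-23.9525) + (-31.1025) + (14.1375) + (-3.0875) + (2.7075) = -41.2975
Denominator Σ(z_t−z̄)² = 100.8550
r_1 = -41.2975 / 100.8550 = -0.409

-0.409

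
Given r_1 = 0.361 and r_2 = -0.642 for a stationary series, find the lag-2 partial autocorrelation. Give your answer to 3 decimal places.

-0.888

φ_{22} = (r_2 − r_1²) / (1 − r_1²)
r_1² = (0.361)² = 0.130321
Numerator = -0.642 − 0.1303 = -0.7723; denominator = 1 − 0.1303 = 0.8697
φ_{22} = -0.7723 / 0.8697 = -0.888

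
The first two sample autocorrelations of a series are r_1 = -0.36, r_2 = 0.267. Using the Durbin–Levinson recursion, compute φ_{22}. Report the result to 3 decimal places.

φ_{22} = (r_2 − r_1²) / (1 − r_1²)
r_1² = (-0.36)² = 0.1296
Numerator = 0.267 − 0.1296 = 0.1374; denominator = 1 − 0.1296 = 0.8704
φ_{22} = 0.1374 / 0.8704 = 0.158

0.158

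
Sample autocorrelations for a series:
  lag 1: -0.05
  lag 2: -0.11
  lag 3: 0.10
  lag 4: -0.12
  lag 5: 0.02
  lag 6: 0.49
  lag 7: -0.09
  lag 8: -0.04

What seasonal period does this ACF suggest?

The largest autocorrelation is r_6 = 0.49; the remaining lags stay at or below 0.10.
The dominant spike at lag 6 indicates a seasonal period of 6.

6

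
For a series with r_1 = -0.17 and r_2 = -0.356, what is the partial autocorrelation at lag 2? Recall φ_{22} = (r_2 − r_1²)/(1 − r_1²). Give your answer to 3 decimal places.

φ_{22} = (r_2 − r_1²) / (1 − r_1²)
r_1² = (-0.17)² = 0.0289
Numerator = -0.356 − 0.0289 = -0.3849; denominator = 1 − 0.0289 = 0.9711
φ_{22} = -0.3849 / 0.9711 = -0.396

-0.396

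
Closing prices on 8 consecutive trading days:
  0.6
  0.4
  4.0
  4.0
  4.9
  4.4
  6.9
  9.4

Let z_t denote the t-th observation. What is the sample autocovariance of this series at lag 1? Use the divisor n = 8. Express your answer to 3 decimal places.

3.640

Mean z̄ = (0.6 + 0.4 + 4.0 + 4.0 + 4.9 + 4.4 + 6.9 + 9.4)/8 = 4.3250
Σ_{t=1}^{7}(z_t−z̄)(z_{t+1}−z̄) = 29.1194
γ_1 = 29.1194 / 8 = 3.640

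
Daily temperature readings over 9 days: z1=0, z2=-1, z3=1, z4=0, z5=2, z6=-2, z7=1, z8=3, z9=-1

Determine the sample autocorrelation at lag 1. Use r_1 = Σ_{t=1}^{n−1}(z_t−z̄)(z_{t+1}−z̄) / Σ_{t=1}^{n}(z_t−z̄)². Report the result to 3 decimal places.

-0.422

Mean z̄ = (0 − 1 + 1 + 0 + 2 − 2 + 1 + 3 − 1)/9 = 0.3333
Numerator Σ_{t=1}^{8}(z_t−z̄)(z_{t+1}−z̄) = -8.4444
Denominator Σ(z_t−z̄)² = 20.0000
r_1 = -8.4444 / 20.0000 = -0.422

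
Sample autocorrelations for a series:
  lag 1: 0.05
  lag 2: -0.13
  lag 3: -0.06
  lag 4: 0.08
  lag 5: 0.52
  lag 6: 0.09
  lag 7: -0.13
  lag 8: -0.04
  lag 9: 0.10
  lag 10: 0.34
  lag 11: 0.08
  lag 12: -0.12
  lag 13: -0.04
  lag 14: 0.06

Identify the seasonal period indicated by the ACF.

The largest autocorrelation is r_5 = 0.52, with a weaker echo at lag 10 (0.34); the remaining lags stay at or below 0.10.
The dominant spike at lag 5 indicates a seasonal period of 5.

5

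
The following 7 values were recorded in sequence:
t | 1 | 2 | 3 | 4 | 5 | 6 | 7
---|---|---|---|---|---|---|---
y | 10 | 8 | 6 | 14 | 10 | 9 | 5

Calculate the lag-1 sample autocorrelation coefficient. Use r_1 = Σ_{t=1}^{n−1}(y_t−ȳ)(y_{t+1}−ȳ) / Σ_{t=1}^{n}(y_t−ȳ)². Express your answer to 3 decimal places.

-0.146

Mean ȳ = (10 + 8 + 6 + 14 + 10 + 9 + 5)/7 = 8.8571
Deviations from mean: 1.1429, -0.8571, -2.8571, 5.1429, 1.1429, 0.1429, -3.8571
Σ(y_t−ȳ)(y_{t+1}−ȳ) = (-0.9796) + (2.4490) + (-14.6939) + (5.8776) + (0.1633) + (-0.5510) = -7.7347
Denominator Σ(y_t−ȳ)² = 52.8571
r_1 = -7.7347 / 52.8571 = -0.146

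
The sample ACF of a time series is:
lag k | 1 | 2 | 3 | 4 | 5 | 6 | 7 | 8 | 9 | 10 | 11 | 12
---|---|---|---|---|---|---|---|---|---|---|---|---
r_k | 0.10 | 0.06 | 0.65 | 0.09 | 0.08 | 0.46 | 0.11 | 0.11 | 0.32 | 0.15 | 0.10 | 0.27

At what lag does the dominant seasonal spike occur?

The largest autocorrelation is r_3 = 0.65, with weaker echoes at lags 6 (0.46), 9 (0.32) and 12 (0.27); the remaining lags stay at or below 0.15.
The dominant spike at lag 3 indicates a seasonal period of 3.

3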